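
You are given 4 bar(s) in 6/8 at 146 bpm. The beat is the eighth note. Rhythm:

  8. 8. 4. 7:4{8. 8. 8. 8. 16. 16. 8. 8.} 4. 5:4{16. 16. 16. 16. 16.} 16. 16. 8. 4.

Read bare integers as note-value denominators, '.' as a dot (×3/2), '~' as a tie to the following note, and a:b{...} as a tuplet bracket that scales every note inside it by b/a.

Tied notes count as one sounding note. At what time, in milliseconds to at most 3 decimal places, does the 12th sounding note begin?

1. 0.0ms @ 0 + 616.438ms (3/2)
2. 616.438ms @ 3/2 + 616.438ms (3/2)
3. 1232.877ms @ 3 + 1232.877ms (3)
4. 2465.753ms @ 6 + 352.25ms (6/7)
5. 2818.004ms @ 48/7 + 352.25ms (6/7)
6. 3170.254ms @ 54/7 + 352.25ms (6/7)
7. 3522.505ms @ 60/7 + 352.25ms (6/7)
8. 3874.755ms @ 66/7 + 176.125ms (3/7)
9. 4050.881ms @ 69/7 + 176.125ms (3/7)
10. 4227.006ms @ 72/7 + 352.25ms (6/7)
11. 4579.256ms @ 78/7 + 352.25ms (6/7)
12. 4931.507ms @ 12 + 1232.877ms (3)
13. 6164.384ms @ 15 + 246.575ms (3/5)
14. 6410.959ms @ 78/5 + 246.575ms (3/5)
15. 6657.534ms @ 81/5 + 246.575ms (3/5)
16. 6904.11ms @ 84/5 + 246.575ms (3/5)
17. 7150.685ms @ 87/5 + 246.575ms (3/5)
18. 7397.26ms @ 18 + 308.219ms (3/4)
19. 7705.479ms @ 75/4 + 308.219ms (3/4)
20. 8013.699ms @ 39/2 + 616.438ms (3/2)
21. 8630.137ms @ 21 + 1232.877ms (3)

note 12 onset = 12b = 4931.507ms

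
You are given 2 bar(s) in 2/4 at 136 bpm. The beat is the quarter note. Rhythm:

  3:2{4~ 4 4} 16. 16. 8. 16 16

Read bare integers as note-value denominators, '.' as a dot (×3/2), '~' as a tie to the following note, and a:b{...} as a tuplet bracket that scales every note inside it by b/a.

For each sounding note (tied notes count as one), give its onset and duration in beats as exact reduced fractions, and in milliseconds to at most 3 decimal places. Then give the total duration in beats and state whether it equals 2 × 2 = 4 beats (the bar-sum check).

1) 0.0ms=0b +588.235ms=4/3b
2) 588.235ms=4/3b +294.118ms=2/3b
3) 882.353ms=2b +165.441ms=3/8b
4) 1047.794ms=19/8b +165.441ms=3/8b
5) 1213.235ms=11/4b +330.882ms=3/4b
6) 1544.118ms=7/2b +110.294ms=1/4b
7) 1654.412ms=15/4b +110.294ms=1/4b
Σ=4b of 4 (136bpm 2/4) — PASS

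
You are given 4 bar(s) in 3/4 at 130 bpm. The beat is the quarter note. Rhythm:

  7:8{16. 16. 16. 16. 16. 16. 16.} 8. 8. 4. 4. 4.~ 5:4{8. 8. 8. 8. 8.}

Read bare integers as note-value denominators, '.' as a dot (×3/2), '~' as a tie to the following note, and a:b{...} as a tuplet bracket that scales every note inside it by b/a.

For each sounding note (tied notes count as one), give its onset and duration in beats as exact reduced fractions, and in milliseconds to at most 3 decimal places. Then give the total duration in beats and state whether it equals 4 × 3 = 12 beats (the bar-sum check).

1) 0.0ms=0b +197.802ms=3/7b
2) 197.802ms=3/7b +197.802ms=3/7b
3) 395.604ms=6/7b +197.802ms=3/7b
4) 593.407ms=9/7b +197.802ms=3/7b
5) 791.209ms=12/7b +197.802ms=3/7b
6) 989.011ms=15/7b +197.802ms=3/7b
7) 1186.813ms=18/7b +197.802ms=3/7b
8) 1384.615ms=3b +346.154ms=3/4b
9) 1730.769ms=15/4b +346.154ms=3/4b
10) 2076.923ms=9/2b +692.308ms=3/2b
11) 2769.231ms=6b +692.308ms=3/2b
12) 3461.538ms=15/2b +969.231ms=21/10b
13) 4430.769ms=48/5b +276.923ms=3/5b
14) 4707.692ms=51/5b +276.923ms=3/5b
15) 4984.615ms=54/5b +276.923ms=3/5b
16) 5261.538ms=57/5b +276.923ms=3/5b
Σ=12b of 12 (130bpm 3/4) — PASS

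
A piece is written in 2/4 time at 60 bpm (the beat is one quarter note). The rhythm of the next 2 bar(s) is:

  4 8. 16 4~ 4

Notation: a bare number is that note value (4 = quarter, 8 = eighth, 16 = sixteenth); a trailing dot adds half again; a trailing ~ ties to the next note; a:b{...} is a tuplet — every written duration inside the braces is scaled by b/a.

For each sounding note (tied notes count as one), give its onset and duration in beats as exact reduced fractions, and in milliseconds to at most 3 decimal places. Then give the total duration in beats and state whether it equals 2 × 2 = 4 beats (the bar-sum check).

1) 0.0ms=0b +1000.0ms=1b
2) 1000.0ms=1b +750.0ms=3/4b
3) 1750.0ms=7/4b +250.0ms=1/4b
4) 2000.0ms=2b +2000.0ms=2b
Σ=4b of 4 (60bpm 2/4) — PASS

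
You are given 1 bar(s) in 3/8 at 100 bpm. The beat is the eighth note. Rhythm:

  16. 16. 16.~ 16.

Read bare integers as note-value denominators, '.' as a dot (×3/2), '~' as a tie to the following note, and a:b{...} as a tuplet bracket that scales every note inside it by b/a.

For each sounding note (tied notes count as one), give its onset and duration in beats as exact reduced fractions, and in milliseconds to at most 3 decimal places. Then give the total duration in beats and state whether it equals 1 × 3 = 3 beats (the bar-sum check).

1) 0.0ms=0b +450.0ms=3/4b
2) 450.0ms=3/4b +450.0ms=3/4b
3) 900.0ms=3/2b +900.0ms=3/2b
Σ=3b of 3 (100bpm 3/8) — PASS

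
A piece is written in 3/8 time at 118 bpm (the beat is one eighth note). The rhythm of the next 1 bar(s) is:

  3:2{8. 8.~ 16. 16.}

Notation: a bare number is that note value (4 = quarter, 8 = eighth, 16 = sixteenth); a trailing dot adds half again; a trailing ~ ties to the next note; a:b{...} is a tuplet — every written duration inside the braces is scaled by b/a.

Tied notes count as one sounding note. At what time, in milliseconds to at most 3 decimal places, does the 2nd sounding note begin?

note 2 onset = 1b = 508.475ms

1. 0.0ms @ 0 + 508.475ms (1)
2. 508.475ms @ 1 + 762.712ms (3/2)
3. 1271.186ms @ 5/2 + 254.237ms (1/2)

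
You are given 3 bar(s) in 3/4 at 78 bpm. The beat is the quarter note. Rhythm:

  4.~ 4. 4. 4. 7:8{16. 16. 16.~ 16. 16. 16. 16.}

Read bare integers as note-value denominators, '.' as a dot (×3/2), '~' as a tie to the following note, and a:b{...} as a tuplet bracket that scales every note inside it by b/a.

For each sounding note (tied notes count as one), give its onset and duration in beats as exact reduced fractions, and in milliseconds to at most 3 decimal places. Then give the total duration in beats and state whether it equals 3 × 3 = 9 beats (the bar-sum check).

1) 0.0ms=0b +2307.692ms=3b
2) 2307.692ms=3b +1153.846ms=3/2b
3) 3461.538ms=9/2b +1153.846ms=3/2b
4) 4615.385ms=6b +329.67ms=3/7b
5) 4945.055ms=45/7b +329.67ms=3/7b
6) 5274.725ms=48/7b +659.341ms=6/7b
7) 5934.066ms=54/7b +329.67ms=3/7b
8) 6263.736ms=57/7b +329.67ms=3/7b
9) 6593.407ms=60/7b +329.67ms=3/7b
Σ=9b of 9 (78bpm 3/4) — PASS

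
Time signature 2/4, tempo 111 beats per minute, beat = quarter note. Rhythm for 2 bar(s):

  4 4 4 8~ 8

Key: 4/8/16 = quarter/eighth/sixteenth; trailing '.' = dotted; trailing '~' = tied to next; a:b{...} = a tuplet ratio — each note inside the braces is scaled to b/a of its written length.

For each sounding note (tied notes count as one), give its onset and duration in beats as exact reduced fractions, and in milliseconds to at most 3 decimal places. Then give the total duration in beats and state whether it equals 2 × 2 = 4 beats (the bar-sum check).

1) 0.0ms=0b +540.541ms=1b
2) 540.541ms=1b +540.541ms=1b
3) 1081.081ms=2b +540.541ms=1b
4) 1621.622ms=3b +540.541ms=1b
Σ=4b of 4 (111bpm 2/4) — PASS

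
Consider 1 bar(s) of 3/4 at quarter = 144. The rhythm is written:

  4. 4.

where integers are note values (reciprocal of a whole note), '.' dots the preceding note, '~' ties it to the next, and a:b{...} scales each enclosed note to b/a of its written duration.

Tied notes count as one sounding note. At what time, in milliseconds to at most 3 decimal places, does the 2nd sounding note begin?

note 2 onset = 3/2b = 625.0ms

1. 0.0ms @ 0 + 625.0ms (3/2)
2. 625.0ms @ 3/2 + 625.0ms (3/2)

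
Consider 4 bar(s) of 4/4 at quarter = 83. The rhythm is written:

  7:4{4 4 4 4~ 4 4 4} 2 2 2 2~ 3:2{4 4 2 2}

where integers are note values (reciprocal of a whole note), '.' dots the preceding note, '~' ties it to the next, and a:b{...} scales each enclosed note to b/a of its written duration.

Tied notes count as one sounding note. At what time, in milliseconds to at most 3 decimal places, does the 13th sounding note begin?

1. 0.0ms @ 0 + 413.081ms (4/7)
2. 413.081ms @ 4/7 + 413.081ms (4/7)
3. 826.162ms @ 8/7 + 413.081ms (4/7)
4. 1239.243ms @ 12/7 + 826.162ms (8/7)
5. 2065.404ms @ 20/7 + 413.081ms (4/7)
6. 2478.485ms @ 24/7 + 413.081ms (4/7)
7. 2891.566ms @ 4 + 1445.783ms (2)
8. 4337.349ms @ 6 + 1445.783ms (2)
9. 5783.133ms @ 8 + 1445.783ms (2)
10. 7228.916ms @ 10 + 1927.711ms (8/3)
11. 9156.627ms @ 38/3 + 481.928ms (2/3)
12. 9638.554ms @ 40/3 + 963.855ms (4/3)
13. 10602.41ms @ 44/3 + 963.855ms (4/3)

note 13 onset = 44/3b = 10602.41ms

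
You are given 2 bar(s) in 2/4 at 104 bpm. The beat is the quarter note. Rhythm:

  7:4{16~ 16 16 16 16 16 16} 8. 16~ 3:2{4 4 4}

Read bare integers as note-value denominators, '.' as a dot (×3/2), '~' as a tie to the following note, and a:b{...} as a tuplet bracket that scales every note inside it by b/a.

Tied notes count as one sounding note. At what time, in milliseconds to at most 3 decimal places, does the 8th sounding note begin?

note 8 onset = 7/4b = 1009.615ms

1. 0.0ms @ 0 + 164.835ms (2/7)
2. 164.835ms @ 2/7 + 82.418ms (1/7)
3. 247.253ms @ 3/7 + 82.418ms (1/7)
4. 329.67ms @ 4/7 + 82.418ms (1/7)
5. 412.088ms @ 5/7 + 82.418ms (1/7)
6. 494.505ms @ 6/7 + 82.418ms (1/7)
7. 576.923ms @ 1 + 432.692ms (3/4)
8. 1009.615ms @ 7/4 + 528.846ms (11/12)
9. 1538.462ms @ 8/3 + 384.615ms (2/3)
10. 1923.077ms @ 10/3 + 384.615ms (2/3)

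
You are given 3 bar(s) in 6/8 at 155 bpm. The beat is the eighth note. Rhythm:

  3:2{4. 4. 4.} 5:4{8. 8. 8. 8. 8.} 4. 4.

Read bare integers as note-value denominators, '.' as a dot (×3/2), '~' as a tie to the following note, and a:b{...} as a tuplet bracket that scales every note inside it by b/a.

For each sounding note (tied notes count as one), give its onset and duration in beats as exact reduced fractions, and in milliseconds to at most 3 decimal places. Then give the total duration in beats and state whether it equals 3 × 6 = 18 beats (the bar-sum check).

1) 0.0ms=0b +774.194ms=2b
2) 774.194ms=2b +774.194ms=2b
3) 1548.387ms=4b +774.194ms=2b
4) 2322.581ms=6b +464.516ms=6/5b
5) 2787.097ms=36/5b +464.516ms=6/5b
6) 3251.613ms=42/5b +464.516ms=6/5b
7) 3716.129ms=48/5b +464.516ms=6/5b
8) 4180.645ms=54/5b +464.516ms=6/5b
9) 4645.161ms=12b +1161.29ms=3b
10) 5806.452ms=15b +1161.29ms=3b
Σ=18b of 18 (155bpm 6/8) — PASS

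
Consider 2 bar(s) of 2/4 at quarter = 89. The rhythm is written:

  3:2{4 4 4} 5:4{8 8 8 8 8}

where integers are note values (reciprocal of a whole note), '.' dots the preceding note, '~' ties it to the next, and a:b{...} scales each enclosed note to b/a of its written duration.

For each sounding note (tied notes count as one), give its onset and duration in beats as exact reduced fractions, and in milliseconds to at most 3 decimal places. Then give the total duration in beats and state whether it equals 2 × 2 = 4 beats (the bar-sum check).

1) 0.0ms=0b +449.438ms=2/3b
2) 449.438ms=2/3b +449.438ms=2/3b
3) 898.876ms=4/3b +449.438ms=2/3b
4) 1348.315ms=2b +269.663ms=2/5b
5) 1617.978ms=12/5b +269.663ms=2/5b
6) 1887.64ms=14/5b +269.663ms=2/5b
7) 2157.303ms=16/5b +269.663ms=2/5b
8) 2426.966ms=18/5b +269.663ms=2/5b
Σ=4b of 4 (89bpm 2/4) — PASS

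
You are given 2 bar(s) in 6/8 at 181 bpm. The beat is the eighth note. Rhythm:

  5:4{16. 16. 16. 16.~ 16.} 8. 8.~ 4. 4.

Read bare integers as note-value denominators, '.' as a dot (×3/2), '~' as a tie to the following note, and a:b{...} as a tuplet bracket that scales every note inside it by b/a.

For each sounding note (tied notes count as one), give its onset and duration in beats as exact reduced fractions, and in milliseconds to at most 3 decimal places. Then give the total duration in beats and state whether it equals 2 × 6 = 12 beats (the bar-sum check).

1) 0.0ms=0b +198.895ms=3/5b
2) 198.895ms=3/5b +198.895ms=3/5b
3) 397.79ms=6/5b +198.895ms=3/5b
4) 596.685ms=9/5b +397.79ms=6/5b
5) 994.475ms=3b +497.238ms=3/2b
6) 1491.713ms=9/2b +1491.713ms=9/2b
7) 2983.425ms=9b +994.475ms=3b
Σ=12b of 12 (181bpm 6/8) — PASS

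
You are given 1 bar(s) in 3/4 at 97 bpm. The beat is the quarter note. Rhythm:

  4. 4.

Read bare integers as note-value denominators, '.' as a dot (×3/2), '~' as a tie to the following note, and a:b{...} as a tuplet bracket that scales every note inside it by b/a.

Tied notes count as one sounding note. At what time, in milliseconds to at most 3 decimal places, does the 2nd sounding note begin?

note 2 onset = 3/2b = 927.835ms

1. 0.0ms @ 0 + 927.835ms (3/2)
2. 927.835ms @ 3/2 + 927.835ms (3/2)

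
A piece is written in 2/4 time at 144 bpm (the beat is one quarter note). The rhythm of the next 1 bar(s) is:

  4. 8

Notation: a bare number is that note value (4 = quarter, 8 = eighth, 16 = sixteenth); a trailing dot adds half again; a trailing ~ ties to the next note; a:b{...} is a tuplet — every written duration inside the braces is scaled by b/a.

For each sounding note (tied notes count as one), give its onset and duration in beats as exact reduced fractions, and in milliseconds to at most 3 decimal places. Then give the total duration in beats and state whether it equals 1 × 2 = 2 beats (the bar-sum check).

1) 0.0ms=0b +625.0ms=3/2b
2) 625.0ms=3/2b +208.333ms=1/2b
Σ=2b of 2 (144bpm 2/4) — PASS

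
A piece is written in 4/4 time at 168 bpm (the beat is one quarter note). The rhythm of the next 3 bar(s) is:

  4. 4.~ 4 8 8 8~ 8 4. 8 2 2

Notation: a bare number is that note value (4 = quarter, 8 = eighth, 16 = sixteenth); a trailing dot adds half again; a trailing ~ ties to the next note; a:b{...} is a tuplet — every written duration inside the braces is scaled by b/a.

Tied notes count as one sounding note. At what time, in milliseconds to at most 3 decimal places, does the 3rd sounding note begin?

note 3 onset = 4b = 1428.571ms

1. 0.0ms @ 0 + 535.714ms (3/2)
2. 535.714ms @ 3/2 + 892.857ms (5/2)
3. 1428.571ms @ 4 + 178.571ms (1/2)
4. 1607.143ms @ 9/2 + 178.571ms (1/2)
5. 1785.714ms @ 5 + 357.143ms (1)
6. 2142.857ms @ 6 + 535.714ms (3/2)
7. 2678.571ms @ 15/2 + 178.571ms (1/2)
8. 2857.143ms @ 8 + 714.286ms (2)
9. 3571.429ms @ 10 + 714.286ms (2)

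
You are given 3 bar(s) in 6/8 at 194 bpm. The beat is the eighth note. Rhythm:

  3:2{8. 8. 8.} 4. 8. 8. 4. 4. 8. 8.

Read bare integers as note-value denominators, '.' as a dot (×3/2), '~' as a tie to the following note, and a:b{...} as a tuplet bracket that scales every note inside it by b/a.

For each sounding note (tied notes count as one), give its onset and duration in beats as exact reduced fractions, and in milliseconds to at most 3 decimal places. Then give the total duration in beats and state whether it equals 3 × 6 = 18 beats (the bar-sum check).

1) 0.0ms=0b +309.278ms=1b
2) 309.278ms=1b +309.278ms=1b
3) 618.557ms=2b +309.278ms=1b
4) 927.835ms=3b +927.835ms=3b
5) 1855.67ms=6b +463.918ms=3/2b
6) 2319.588ms=15/2b +463.918ms=3/2b
7) 2783.505ms=9b +927.835ms=3b
8) 3711.34ms=12b +927.835ms=3b
9) 4639.175ms=15b +463.918ms=3/2b
10) 5103.093ms=33/2b +463.918ms=3/2b
Σ=18b of 18 (194bpm 6/8) — PASS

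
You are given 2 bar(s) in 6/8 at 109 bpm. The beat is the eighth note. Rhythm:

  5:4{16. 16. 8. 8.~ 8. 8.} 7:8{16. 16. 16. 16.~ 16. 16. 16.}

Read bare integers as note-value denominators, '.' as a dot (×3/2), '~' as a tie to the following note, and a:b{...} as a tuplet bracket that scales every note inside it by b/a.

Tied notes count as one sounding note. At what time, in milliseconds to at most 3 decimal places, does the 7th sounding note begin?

1. 0.0ms @ 0 + 330.275ms (3/5)
2. 330.275ms @ 3/5 + 330.275ms (3/5)
3. 660.55ms @ 6/5 + 660.55ms (6/5)
4. 1321.101ms @ 12/5 + 1321.101ms (12/5)
5. 2642.202ms @ 24/5 + 660.55ms (6/5)
6. 3302.752ms @ 6 + 471.822ms (6/7)
7. 3774.574ms @ 48/7 + 471.822ms (6/7)
8. 4246.396ms @ 54/7 + 471.822ms (6/7)
9. 4718.218ms @ 60/7 + 943.644ms (12/7)
10. 5661.861ms @ 72/7 + 471.822ms (6/7)
11. 6133.683ms @ 78/7 + 471.822ms (6/7)

note 7 onset = 48/7b = 3774.574ms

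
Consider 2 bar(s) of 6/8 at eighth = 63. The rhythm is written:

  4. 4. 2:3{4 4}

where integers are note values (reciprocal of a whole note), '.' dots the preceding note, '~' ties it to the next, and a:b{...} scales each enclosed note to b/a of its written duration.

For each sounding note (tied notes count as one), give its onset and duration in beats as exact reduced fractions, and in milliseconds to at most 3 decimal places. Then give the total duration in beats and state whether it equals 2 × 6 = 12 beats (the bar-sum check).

1) 0.0ms=0b +2857.143ms=3b
2) 2857.143ms=3b +2857.143ms=3b
3) 5714.286ms=6b +2857.143ms=3b
4) 8571.429ms=9b +2857.143ms=3b
Σ=12b of 12 (63bpm 6/8) — PASS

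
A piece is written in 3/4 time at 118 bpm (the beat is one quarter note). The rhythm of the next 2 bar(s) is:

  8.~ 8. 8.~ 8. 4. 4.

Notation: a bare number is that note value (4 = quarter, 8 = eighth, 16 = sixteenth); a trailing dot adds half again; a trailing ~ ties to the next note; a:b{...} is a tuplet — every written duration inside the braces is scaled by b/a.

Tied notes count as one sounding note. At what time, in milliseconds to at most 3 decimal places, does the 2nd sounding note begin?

note 2 onset = 3/2b = 762.712ms

1. 0.0ms @ 0 + 762.712ms (3/2)
2. 762.712ms @ 3/2 + 762.712ms (3/2)
3. 1525.424ms @ 3 + 762.712ms (3/2)
4. 2288.136ms @ 9/2 + 762.712ms (3/2)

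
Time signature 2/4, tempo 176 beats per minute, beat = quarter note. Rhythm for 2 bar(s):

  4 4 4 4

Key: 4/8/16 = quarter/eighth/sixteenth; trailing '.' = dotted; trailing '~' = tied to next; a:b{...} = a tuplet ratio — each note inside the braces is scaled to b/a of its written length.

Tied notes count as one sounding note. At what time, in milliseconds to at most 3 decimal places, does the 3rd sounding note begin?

note 3 onset = 2b = 681.818ms

1. 0.0ms @ 0 + 340.909ms (1)
2. 340.909ms @ 1 + 340.909ms (1)
3. 681.818ms @ 2 + 340.909ms (1)
4. 1022.727ms @ 3 + 340.909ms (1)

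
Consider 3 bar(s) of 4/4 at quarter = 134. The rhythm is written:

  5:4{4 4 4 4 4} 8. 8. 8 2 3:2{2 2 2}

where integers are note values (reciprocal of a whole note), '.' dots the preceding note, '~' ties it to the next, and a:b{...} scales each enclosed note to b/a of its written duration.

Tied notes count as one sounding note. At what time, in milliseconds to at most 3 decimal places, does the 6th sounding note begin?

1. 0.0ms @ 0 + 358.209ms (4/5)
2. 358.209ms @ 4/5 + 358.209ms (4/5)
3. 716.418ms @ 8/5 + 358.209ms (4/5)
4. 1074.627ms @ 12/5 + 358.209ms (4/5)
5. 1432.836ms @ 16/5 + 358.209ms (4/5)
6. 1791.045ms @ 4 + 335.821ms (3/4)
7. 2126.866ms @ 19/4 + 335.821ms (3/4)
8. 2462.687ms @ 11/2 + 223.881ms (1/2)
9. 2686.567ms @ 6 + 895.522ms (2)
10. 3582.09ms @ 8 + 597.015ms (4/3)
11. 4179.104ms @ 28/3 + 597.015ms (4/3)
12. 4776.119ms @ 32/3 + 597.015ms (4/3)

note 6 onset = 4b = 1791.045ms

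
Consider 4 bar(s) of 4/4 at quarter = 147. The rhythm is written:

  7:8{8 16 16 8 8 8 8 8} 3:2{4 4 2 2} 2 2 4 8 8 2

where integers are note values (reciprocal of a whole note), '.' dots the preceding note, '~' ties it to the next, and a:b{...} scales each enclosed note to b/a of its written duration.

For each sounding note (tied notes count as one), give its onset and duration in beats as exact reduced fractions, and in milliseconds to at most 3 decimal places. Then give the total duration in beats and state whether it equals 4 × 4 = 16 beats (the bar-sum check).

1) 0.0ms=0b +233.236ms=4/7b
2) 233.236ms=4/7b +116.618ms=2/7b
3) 349.854ms=6/7b +116.618ms=2/7b
4) 466.472ms=8/7b +233.236ms=4/7b
5) 699.708ms=12/7b +233.236ms=4/7b
6) 932.945ms=16/7b +233.236ms=4/7b
7) 1166.181ms=20/7b +233.236ms=4/7b
8) 1399.417ms=24/7b +233.236ms=4/7b
9) 1632.653ms=4b +272.109ms=2/3b
10) 1904.762ms=14/3b +272.109ms=2/3b
11) 2176.871ms=16/3b +544.218ms=4/3b
12) 2721.088ms=20/3b +544.218ms=4/3b
13) 3265.306ms=8b +816.327ms=2b
14) 4081.633ms=10b +816.327ms=2b
15) 4897.959ms=12b +408.163ms=1b
16) 5306.122ms=13b +204.082ms=1/2b
17) 5510.204ms=27/2b +204.082ms=1/2b
18) 5714.286ms=14b +816.327ms=2b
Σ=16b of 16 (147bpm 4/4) — PASS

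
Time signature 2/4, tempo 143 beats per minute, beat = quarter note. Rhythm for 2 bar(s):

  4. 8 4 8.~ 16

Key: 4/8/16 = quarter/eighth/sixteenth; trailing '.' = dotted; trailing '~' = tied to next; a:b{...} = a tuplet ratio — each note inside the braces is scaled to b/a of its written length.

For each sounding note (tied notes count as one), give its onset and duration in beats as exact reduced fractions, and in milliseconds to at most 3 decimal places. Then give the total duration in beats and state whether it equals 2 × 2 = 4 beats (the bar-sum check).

1) 0.0ms=0b +629.371ms=3/2b
2) 629.371ms=3/2b +209.79ms=1/2b
3) 839.161ms=2b +419.58ms=1b
4) 1258.741ms=3b +419.58ms=1b
Σ=4b of 4 (143bpm 2/4) — PASS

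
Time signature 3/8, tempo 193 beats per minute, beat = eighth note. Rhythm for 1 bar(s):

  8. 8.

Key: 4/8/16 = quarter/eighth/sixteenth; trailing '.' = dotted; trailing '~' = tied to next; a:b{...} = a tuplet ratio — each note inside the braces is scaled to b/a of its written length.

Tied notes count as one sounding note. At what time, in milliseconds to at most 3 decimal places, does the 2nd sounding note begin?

note 2 onset = 3/2b = 466.321ms

1. 0.0ms @ 0 + 466.321ms (3/2)
2. 466.321ms @ 3/2 + 466.321ms (3/2)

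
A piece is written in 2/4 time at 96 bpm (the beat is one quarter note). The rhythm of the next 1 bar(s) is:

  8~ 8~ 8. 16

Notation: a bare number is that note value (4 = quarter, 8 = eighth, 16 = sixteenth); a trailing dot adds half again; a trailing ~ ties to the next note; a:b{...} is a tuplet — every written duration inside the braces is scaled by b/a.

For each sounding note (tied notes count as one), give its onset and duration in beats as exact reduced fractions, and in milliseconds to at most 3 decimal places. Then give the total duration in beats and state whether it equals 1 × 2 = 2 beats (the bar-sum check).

1) 0.0ms=0b +1093.75ms=7/4b
2) 1093.75ms=7/4b +156.25ms=1/4b
Σ=2b of 2 (96bpm 2/4) — PASS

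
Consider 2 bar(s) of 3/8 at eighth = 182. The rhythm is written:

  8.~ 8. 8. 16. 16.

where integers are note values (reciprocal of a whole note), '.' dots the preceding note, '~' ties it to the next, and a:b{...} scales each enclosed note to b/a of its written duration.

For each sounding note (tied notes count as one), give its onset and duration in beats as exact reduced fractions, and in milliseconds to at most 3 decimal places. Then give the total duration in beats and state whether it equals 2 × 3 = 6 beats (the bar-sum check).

1) 0.0ms=0b +989.011ms=3b
2) 989.011ms=3b +494.505ms=3/2b
3) 1483.516ms=9/2b +247.253ms=3/4b
4) 1730.769ms=21/4b +247.253ms=3/4b
Σ=6b of 6 (182bpm 3/8) — PASS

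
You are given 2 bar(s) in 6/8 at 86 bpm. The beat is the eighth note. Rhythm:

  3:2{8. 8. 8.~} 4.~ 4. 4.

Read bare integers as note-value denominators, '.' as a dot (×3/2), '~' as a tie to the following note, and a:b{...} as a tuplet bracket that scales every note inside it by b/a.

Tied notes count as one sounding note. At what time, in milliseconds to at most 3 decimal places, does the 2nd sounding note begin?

1. 0.0ms @ 0 + 697.674ms (1)
2. 697.674ms @ 1 + 697.674ms (1)
3. 1395.349ms @ 2 + 4883.721ms (7)
4. 6279.07ms @ 9 + 2093.023ms (3)

note 2 onset = 1b = 697.674ms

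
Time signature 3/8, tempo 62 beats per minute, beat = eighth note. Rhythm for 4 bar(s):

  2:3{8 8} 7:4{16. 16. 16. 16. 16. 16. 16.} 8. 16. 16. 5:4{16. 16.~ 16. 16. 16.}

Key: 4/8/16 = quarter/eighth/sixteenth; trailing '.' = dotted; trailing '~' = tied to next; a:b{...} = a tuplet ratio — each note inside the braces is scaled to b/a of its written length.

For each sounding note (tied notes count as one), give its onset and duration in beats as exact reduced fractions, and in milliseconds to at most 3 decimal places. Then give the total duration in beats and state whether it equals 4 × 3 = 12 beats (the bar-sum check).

1) 0.0ms=0b +1451.613ms=3/2b
2) 1451.613ms=3/2b +1451.613ms=3/2b
3) 2903.226ms=3b +414.747ms=3/7b
4) 3317.972ms=24/7b +414.747ms=3/7b
5) 3732.719ms=27/7b +414.747ms=3/7b
6) 4147.465ms=30/7b +414.747ms=3/7b
7) 4562.212ms=33/7b +414.747ms=3/7b
8) 4976.959ms=36/7b +414.747ms=3/7b
9) 5391.705ms=39/7b +414.747ms=3/7b
10) 5806.452ms=6b +1451.613ms=3/2b
11) 7258.065ms=15/2b +725.806ms=3/4b
12) 7983.871ms=33/4b +725.806ms=3/4b
13) 8709.677ms=9b +580.645ms=3/5b
14) 9290.323ms=48/5b +1161.29ms=6/5b
15) 10451.613ms=54/5b +580.645ms=3/5b
16) 11032.258ms=57/5b +580.645ms=3/5b
Σ=12b of 12 (62bpm 3/8) — PASS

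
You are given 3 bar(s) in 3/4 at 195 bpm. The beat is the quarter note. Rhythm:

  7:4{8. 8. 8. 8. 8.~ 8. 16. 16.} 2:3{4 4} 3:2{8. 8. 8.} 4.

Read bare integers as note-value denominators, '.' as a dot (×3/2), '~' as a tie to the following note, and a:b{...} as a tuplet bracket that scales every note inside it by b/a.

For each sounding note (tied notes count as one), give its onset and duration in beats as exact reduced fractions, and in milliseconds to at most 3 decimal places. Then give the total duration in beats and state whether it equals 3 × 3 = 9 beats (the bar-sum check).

1) 0.0ms=0b +131.868ms=3/7b
2) 131.868ms=3/7b +131.868ms=3/7b
3) 263.736ms=6/7b +131.868ms=3/7b
4) 395.604ms=9/7b +131.868ms=3/7b
5) 527.473ms=12/7b +263.736ms=6/7b
6) 791.209ms=18/7b +65.934ms=3/14b
7) 857.143ms=39/14b +65.934ms=3/14b
8) 923.077ms=3b +461.538ms=3/2b
9) 1384.615ms=9/2b +461.538ms=3/2b
10) 1846.154ms=6b +153.846ms=1/2b
11) 2000.0ms=13/2b +153.846ms=1/2b
12) 2153.846ms=7b +153.846ms=1/2b
13) 2307.692ms=15/2b +461.538ms=3/2b
Σ=9b of 9 (195bpm 3/4) — PASS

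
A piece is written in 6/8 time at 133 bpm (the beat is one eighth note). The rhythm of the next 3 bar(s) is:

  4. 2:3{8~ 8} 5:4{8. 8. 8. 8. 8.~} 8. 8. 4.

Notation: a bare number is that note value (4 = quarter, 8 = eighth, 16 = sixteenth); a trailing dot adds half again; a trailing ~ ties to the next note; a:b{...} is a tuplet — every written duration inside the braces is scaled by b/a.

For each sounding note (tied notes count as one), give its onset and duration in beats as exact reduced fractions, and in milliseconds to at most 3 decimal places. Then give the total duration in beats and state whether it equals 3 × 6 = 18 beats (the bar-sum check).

1) 0.0ms=0b +1353.383ms=3b
2) 1353.383ms=3b +1353.383ms=3b
3) 2706.767ms=6b +541.353ms=6/5b
4) 3248.12ms=36/5b +541.353ms=6/5b
5) 3789.474ms=42/5b +541.353ms=6/5b
6) 4330.827ms=48/5b +541.353ms=6/5b
7) 4872.18ms=54/5b +1218.045ms=27/10b
8) 6090.226ms=27/2b +676.692ms=3/2b
9) 6766.917ms=15b +1353.383ms=3b
Σ=18b of 18 (133bpm 6/8) — PASS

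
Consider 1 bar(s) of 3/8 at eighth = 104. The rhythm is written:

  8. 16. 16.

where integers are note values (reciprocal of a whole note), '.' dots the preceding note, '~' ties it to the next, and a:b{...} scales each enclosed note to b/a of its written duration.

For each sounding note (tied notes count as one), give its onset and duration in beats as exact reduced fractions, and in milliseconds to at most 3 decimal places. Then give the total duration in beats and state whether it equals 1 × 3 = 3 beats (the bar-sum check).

1) 0.0ms=0b +865.385ms=3/2b
2) 865.385ms=3/2b +432.692ms=3/4b
3) 1298.077ms=9/4b +432.692ms=3/4b
Σ=3b of 3 (104bpm 3/8) — PASS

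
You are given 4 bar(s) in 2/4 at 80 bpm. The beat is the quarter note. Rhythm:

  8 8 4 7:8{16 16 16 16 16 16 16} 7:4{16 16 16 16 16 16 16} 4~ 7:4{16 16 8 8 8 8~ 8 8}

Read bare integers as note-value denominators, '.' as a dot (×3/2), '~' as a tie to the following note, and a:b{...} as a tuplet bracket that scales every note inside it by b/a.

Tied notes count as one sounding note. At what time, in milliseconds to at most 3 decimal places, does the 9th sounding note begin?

1. 0.0ms @ 0 + 375.0ms (1/2)
2. 375.0ms @ 1/2 + 375.0ms (1/2)
3. 750.0ms @ 1 + 750.0ms (1)
4. 1500.0ms @ 2 + 214.286ms (2/7)
5. 1714.286ms @ 16/7 + 214.286ms (2/7)
6. 1928.571ms @ 18/7 + 214.286ms (2/7)
7. 2142.857ms @ 20/7 + 214.286ms (2/7)
8. 2357.143ms @ 22/7 + 214.286ms (2/7)
9. 2571.429ms @ 24/7 + 214.286ms (2/7)
10. 2785.714ms @ 26/7 + 214.286ms (2/7)
11. 3000.0ms @ 4 + 107.143ms (1/7)
12. 3107.143ms @ 29/7 + 107.143ms (1/7)
13. 3214.286ms @ 30/7 + 107.143ms (1/7)
14. 3321.429ms @ 31/7 + 107.143ms (1/7)
15. 3428.571ms @ 32/7 + 107.143ms (1/7)
16. 3535.714ms @ 33/7 + 107.143ms (1/7)
17. 3642.857ms @ 34/7 + 107.143ms (1/7)
18. 3750.0ms @ 5 + 857.143ms (8/7)
19. 4607.143ms @ 43/7 + 107.143ms (1/7)
20. 4714.286ms @ 44/7 + 214.286ms (2/7)
21. 4928.571ms @ 46/7 + 214.286ms (2/7)
22. 5142.857ms @ 48/7 + 214.286ms (2/7)
23. 5357.143ms @ 50/7 + 428.571ms (4/7)
24. 5785.714ms @ 54/7 + 214.286ms (2/7)

note 9 onset = 24/7b = 2571.429ms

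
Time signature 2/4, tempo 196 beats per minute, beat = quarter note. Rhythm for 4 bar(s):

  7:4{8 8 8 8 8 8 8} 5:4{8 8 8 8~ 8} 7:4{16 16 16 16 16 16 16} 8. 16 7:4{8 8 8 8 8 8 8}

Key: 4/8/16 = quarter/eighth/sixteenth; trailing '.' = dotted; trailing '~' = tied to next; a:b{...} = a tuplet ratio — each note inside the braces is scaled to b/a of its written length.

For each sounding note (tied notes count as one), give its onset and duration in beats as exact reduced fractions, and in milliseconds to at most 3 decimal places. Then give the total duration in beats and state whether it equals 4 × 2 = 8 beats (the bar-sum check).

1) 0.0ms=0b +87.464ms=2/7b
2) 87.464ms=2/7b +87.464ms=2/7b
3) 174.927ms=4/7b +87.464ms=2/7b
4) 262.391ms=6/7b +87.464ms=2/7b
5) 349.854ms=8/7b +87.464ms=2/7b
6) 437.318ms=10/7b +87.464ms=2/7b
7) 524.781ms=12/7b +87.464ms=2/7b
8) 612.245ms=2b +122.449ms=2/5b
9) 734.694ms=12/5b +122.449ms=2/5b
10) 857.143ms=14/5b +122.449ms=2/5b
11) 979.592ms=16/5b +244.898ms=4/5b
12) 1224.49ms=4b +43.732ms=1/7b
13) 1268.222ms=29/7b +43.732ms=1/7b
14) 1311.953ms=30/7b +43.732ms=1/7b
15) 1355.685ms=31/7b +43.732ms=1/7b
16) 1399.417ms=32/7b +43.732ms=1/7b
17) 1443.149ms=33/7b +43.732ms=1/7b
18) 1486.88ms=34/7b +43.732ms=1/7b
19) 1530.612ms=5b +229.592ms=3/4b
20) 1760.204ms=23/4b +76.531ms=1/4b
21) 1836.735ms=6b +87.464ms=2/7b
22) 1924.198ms=44/7b +87.464ms=2/7b
23) 2011.662ms=46/7b +87.464ms=2/7b
24) 2099.125ms=48/7b +87.464ms=2/7b
25) 2186.589ms=50/7b +87.464ms=2/7b
26) 2274.052ms=52/7b +87.464ms=2/7b
27) 2361.516ms=54/7b +87.464ms=2/7b
Σ=8b of 8 (196bpm 2/4) — PASS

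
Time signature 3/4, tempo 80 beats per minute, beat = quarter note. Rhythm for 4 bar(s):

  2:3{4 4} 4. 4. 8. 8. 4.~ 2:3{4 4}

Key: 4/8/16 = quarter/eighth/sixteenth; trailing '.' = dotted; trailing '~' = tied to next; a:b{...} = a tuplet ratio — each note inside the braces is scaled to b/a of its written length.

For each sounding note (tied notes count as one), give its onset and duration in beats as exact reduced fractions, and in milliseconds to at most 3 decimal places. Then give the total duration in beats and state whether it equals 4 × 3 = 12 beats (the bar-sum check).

1) 0.0ms=0b +1125.0ms=3/2b
2) 1125.0ms=3/2b +1125.0ms=3/2b
3) 2250.0ms=3b +1125.0ms=3/2b
4) 3375.0ms=9/2b +1125.0ms=3/2b
5) 4500.0ms=6b +562.5ms=3/4b
6) 5062.5ms=27/4b +562.5ms=3/4b
7) 5625.0ms=15/2b +2250.0ms=3b
8) 7875.0ms=21/2b +1125.0ms=3/2b
Σ=12b of 12 (80bpm 3/4) — PASS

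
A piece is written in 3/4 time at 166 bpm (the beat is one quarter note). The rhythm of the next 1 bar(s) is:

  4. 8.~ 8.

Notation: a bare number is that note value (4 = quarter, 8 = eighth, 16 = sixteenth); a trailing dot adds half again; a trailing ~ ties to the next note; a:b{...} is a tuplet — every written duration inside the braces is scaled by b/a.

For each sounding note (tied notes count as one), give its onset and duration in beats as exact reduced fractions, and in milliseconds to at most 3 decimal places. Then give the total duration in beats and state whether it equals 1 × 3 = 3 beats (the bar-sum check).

1) 0.0ms=0b +542.169ms=3/2b
2) 542.169ms=3/2b +542.169ms=3/2b
Σ=3b of 3 (166bpm 3/4) — PASS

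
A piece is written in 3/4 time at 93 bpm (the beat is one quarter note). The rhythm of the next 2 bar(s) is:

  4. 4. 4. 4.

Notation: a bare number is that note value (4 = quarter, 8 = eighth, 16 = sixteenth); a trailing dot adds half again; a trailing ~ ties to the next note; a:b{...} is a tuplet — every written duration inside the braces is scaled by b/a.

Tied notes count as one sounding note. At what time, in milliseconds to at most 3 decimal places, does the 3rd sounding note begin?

1. 0.0ms @ 0 + 967.742ms (3/2)
2. 967.742ms @ 3/2 + 967.742ms (3/2)
3. 1935.484ms @ 3 + 967.742ms (3/2)
4. 2903.226ms @ 9/2 + 967.742ms (3/2)

note 3 onset = 3b = 1935.484ms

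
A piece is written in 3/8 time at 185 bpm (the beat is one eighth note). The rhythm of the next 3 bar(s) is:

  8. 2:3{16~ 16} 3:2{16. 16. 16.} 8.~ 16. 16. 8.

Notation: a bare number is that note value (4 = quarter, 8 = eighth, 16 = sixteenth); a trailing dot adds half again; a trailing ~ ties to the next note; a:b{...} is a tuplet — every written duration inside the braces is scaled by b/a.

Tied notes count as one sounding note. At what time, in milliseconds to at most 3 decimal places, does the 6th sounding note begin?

1. 0.0ms @ 0 + 486.486ms (3/2)
2. 486.486ms @ 3/2 + 486.486ms (3/2)
3. 972.973ms @ 3 + 162.162ms (1/2)
4. 1135.135ms @ 7/2 + 162.162ms (1/2)
5. 1297.297ms @ 4 + 162.162ms (1/2)
6. 1459.459ms @ 9/2 + 729.73ms (9/4)
7. 2189.189ms @ 27/4 + 243.243ms (3/4)
8. 2432.432ms @ 15/2 + 486.486ms (3/2)

note 6 onset = 9/2b = 1459.459ms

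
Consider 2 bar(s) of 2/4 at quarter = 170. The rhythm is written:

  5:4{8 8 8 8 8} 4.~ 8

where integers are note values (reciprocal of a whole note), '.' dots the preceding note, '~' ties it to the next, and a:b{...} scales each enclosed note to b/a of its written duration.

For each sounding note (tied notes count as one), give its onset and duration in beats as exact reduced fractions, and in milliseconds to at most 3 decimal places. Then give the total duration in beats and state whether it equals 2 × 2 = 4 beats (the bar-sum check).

1) 0.0ms=0b +141.176ms=2/5b
2) 141.176ms=2/5b +141.176ms=2/5b
3) 282.353ms=4/5b +141.176ms=2/5b
4) 423.529ms=6/5b +141.176ms=2/5b
5) 564.706ms=8/5b +141.176ms=2/5b
6) 705.882ms=2b +705.882ms=2b
Σ=4b of 4 (170bpm 2/4) — PASS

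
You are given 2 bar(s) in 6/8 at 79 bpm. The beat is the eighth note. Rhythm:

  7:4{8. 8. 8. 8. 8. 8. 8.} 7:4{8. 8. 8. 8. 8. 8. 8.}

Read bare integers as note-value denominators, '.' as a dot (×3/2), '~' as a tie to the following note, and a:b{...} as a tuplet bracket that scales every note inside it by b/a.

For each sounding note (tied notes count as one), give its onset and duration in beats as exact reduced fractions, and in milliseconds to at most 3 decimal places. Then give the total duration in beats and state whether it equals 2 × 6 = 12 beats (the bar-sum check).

1) 0.0ms=0b +650.995ms=6/7b
2) 650.995ms=6/7b +650.995ms=6/7b
3) 1301.989ms=12/7b +650.995ms=6/7b
4) 1952.984ms=18/7b +650.995ms=6/7b
5) 2603.978ms=24/7b +650.995ms=6/7b
6) 3254.973ms=30/7b +650.995ms=6/7b
7) 3905.967ms=36/7b +650.995ms=6/7b
8) 4556.962ms=6b +650.995ms=6/7b
9) 5207.957ms=48/7b +650.995ms=6/7b
10) 5858.951ms=54/7b +650.995ms=6/7b
11) 6509.946ms=60/7b +650.995ms=6/7b
12) 7160.94ms=66/7b +650.995ms=6/7b
13) 7811.935ms=72/7b +650.995ms=6/7b
14) 8462.929ms=78/7b +650.995ms=6/7b
Σ=12b of 12 (79bpm 6/8) — PASS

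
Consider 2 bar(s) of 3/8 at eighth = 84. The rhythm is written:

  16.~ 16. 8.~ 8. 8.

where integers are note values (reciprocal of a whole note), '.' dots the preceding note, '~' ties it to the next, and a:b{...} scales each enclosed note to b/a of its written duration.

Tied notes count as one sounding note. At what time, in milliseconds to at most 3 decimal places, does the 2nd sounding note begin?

note 2 onset = 3/2b = 1071.429ms

1. 0.0ms @ 0 + 1071.429ms (3/2)
2. 1071.429ms @ 3/2 + 2142.857ms (3)
3. 3214.286ms @ 9/2 + 1071.429ms (3/2)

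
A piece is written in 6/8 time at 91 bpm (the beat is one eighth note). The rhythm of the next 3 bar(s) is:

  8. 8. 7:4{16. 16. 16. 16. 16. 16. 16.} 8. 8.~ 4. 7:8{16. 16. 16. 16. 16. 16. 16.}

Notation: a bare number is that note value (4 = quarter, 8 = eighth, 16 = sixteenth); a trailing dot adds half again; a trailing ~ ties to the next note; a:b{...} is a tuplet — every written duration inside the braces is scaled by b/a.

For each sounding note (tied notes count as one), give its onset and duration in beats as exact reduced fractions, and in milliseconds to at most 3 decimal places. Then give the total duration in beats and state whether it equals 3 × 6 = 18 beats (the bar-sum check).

1) 0.0ms=0b +989.011ms=3/2b
2) 989.011ms=3/2b +989.011ms=3/2b
3) 1978.022ms=3b +282.575ms=3/7b
4) 2260.597ms=24/7b +282.575ms=3/7b
5) 2543.171ms=27/7b +282.575ms=3/7b
6) 2825.746ms=30/7b +282.575ms=3/7b
7) 3108.32ms=33/7b +282.575ms=3/7b
8) 3390.895ms=36/7b +282.575ms=3/7b
9) 3673.469ms=39/7b +282.575ms=3/7b
10) 3956.044ms=6b +989.011ms=3/2b
11) 4945.055ms=15/2b +2967.033ms=9/2b
12) 7912.088ms=12b +565.149ms=6/7b
13) 8477.237ms=90/7b +565.149ms=6/7b
14) 9042.386ms=96/7b +565.149ms=6/7b
15) 9607.535ms=102/7b +565.149ms=6/7b
16) 10172.684ms=108/7b +565.149ms=6/7b
17) 10737.834ms=114/7b +565.149ms=6/7b
18) 11302.983ms=120/7b +565.149ms=6/7b
Σ=18b of 18 (91bpm 6/8) — PASS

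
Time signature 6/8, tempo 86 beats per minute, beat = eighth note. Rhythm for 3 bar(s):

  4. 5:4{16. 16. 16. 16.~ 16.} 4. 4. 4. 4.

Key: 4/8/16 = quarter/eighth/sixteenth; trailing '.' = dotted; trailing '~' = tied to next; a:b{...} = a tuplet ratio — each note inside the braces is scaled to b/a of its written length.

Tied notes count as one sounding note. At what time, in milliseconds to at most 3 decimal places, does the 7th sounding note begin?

note 7 onset = 9b = 6279.07ms

1. 0.0ms @ 0 + 2093.023ms (3)
2. 2093.023ms @ 3 + 418.605ms (3/5)
3. 2511.628ms @ 18/5 + 418.605ms (3/5)
4. 2930.233ms @ 21/5 + 418.605ms (3/5)
5. 3348.837ms @ 24/5 + 837.209ms (6/5)
6. 4186.047ms @ 6 + 2093.023ms (3)
7. 6279.07ms @ 9 + 2093.023ms (3)
8. 8372.093ms @ 12 + 2093.023ms (3)
9. 10465.116ms @ 15 + 2093.023ms (3)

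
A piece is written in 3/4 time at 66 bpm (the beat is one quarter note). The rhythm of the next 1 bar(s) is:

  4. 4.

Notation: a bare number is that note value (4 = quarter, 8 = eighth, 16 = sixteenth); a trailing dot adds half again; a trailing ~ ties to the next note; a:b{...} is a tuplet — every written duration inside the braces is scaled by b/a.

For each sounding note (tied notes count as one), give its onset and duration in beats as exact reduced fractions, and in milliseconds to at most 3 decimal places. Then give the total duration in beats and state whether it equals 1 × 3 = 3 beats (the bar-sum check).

1) 0.0ms=0b +1363.636ms=3/2b
2) 1363.636ms=3/2b +1363.636ms=3/2b
Σ=3b of 3 (66bpm 3/4) — PASS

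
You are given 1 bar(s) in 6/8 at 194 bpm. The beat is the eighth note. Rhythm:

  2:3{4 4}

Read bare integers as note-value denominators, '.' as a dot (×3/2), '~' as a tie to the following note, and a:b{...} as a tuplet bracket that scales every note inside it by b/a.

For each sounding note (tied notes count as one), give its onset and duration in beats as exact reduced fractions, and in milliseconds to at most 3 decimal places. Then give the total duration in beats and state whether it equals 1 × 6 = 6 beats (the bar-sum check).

1) 0.0ms=0b +927.835ms=3b
2) 927.835ms=3b +927.835ms=3b
Σ=6b of 6 (194bpm 6/8) — PASS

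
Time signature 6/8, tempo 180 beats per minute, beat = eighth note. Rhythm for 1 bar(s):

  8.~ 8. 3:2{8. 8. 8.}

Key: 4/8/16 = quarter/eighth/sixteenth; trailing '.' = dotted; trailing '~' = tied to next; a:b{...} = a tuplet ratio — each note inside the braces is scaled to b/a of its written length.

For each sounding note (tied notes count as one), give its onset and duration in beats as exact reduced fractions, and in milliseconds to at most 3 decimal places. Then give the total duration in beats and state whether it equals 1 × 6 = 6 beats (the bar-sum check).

1) 0.0ms=0b +1000.0ms=3b
2) 1000.0ms=3b +333.333ms=1b
3) 1333.333ms=4b +333.333ms=1b
4) 1666.667ms=5b +333.333ms=1b
Σ=6b of 6 (180bpm 6/8) — PASS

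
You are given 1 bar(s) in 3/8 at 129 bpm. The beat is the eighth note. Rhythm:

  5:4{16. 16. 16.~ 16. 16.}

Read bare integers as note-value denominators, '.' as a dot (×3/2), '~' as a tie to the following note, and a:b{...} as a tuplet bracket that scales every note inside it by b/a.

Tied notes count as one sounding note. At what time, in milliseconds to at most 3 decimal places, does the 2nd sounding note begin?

note 2 onset = 3/5b = 279.07ms

1. 0.0ms @ 0 + 279.07ms (3/5)
2. 279.07ms @ 3/5 + 279.07ms (3/5)
3. 558.14ms @ 6/5 + 558.14ms (6/5)
4. 1116.279ms @ 12/5 + 279.07ms (3/5)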